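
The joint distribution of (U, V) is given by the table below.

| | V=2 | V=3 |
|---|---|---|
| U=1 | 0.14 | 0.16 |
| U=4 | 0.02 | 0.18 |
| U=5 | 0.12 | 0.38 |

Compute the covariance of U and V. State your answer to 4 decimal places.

0.1880

E[U] = 3.6,  E[V] = 2.72
E[UV] = 9.98
cov(U,V) = E[UV] − E[U]E[V] = 9.98 − (3.6)(2.72) = 0.188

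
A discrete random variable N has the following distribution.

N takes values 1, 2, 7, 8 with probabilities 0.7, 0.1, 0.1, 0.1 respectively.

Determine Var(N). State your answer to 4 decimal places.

6.6400

E[N] = (1)(0.7) + (2)(0.1) + (7)(0.1) + (8)(0.1) = 2.4
E[N²] = (1)²(0.7) + (2)²(0.1) + (7)²(0.1) + (8)²(0.1) = 12.4
Var(N) = E[N²] − (E[N])² = 12.4 − (2.4)² = 6.64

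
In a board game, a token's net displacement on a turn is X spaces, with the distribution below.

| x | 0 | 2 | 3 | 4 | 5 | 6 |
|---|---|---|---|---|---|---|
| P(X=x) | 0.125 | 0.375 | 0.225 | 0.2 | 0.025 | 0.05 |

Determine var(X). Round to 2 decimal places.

E[X] = (0)(0.125) + (2)(0.375) + (3)(0.225) + (4)(0.2) + (5)(0.025) + (6)(0.05) = 2.65
E[X²] = (0)²(0.125) + (2)²(0.375) + (3)²(0.225) + (4)²(0.2) + (5)²(0.025) + (6)²(0.05) = 9.15
var(X) = E[X²] − (E[X])² = 9.15 − (2.65)² = 2.1275

2.13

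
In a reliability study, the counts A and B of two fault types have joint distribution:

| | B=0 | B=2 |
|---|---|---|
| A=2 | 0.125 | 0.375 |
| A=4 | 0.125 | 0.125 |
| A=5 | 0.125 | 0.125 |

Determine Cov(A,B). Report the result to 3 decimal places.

E[A] = 3.25,  E[B] = 1.25
E[AB] = 3.75
Cov(A,B) = E[AB] − E[A]E[B] = 3.75 − (3.25)(1.25) = -0.3125

-0.313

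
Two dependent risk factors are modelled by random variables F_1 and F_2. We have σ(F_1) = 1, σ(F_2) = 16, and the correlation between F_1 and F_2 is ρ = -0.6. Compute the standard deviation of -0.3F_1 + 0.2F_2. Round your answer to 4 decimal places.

Var(F_1) = (1)² = 1;  Var(F_2) = (16)² = 256
Cov(F_1,F_2) = ρ·σ(F_1)·σ(F_2) = -0.6·1·16 = -9.6
Var(-0.3F_1 + 0.2F_2) = (-0.3)²·Var(F_1) + (0.2)²·Var(F_2) + 2·(-0.3)·(0.2)·Cov(F_1,F_2)
= 0.09·1 + 0.04·256 + -0.12·-9.6 = 11.482
σ(-0.3F_1 + 0.2F_2) = √11.482 ≈ 3.3885

3.3885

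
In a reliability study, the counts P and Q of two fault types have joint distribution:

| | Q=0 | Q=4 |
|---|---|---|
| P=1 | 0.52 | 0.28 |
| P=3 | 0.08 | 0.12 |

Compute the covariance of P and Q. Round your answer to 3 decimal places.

0.320

E[P] = 1.4,  E[Q] = 1.6
E[PQ] = 2.56
Cov(P,Q) = E[PQ] − E[P]E[Q] = 2.56 − (1.4)(1.6) = 0.32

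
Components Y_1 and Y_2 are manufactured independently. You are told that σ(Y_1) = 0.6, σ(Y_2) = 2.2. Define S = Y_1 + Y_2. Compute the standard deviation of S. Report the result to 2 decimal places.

Var(Y_1) = 0.36, Var(Y_2) = 4.84
By independence, Var(S) = (1)²Var(Y_1) + (1)²Var(Y_2)
= (1)²·0.36 + (1)²·4.84 = 5.2
σ(S) = √5.2 ≈ 2.28

2.28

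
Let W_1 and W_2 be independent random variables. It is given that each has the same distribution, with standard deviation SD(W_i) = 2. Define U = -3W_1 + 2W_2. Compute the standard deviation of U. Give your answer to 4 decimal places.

7.2111

var(W_i) = (2)² = 4
By independence, var(U) = (-3)²var(W_1) + (2)²var(W_2)
= (-3)²·4 + (2)²·4 = 52
SD(U) = √52 ≈ 7.2111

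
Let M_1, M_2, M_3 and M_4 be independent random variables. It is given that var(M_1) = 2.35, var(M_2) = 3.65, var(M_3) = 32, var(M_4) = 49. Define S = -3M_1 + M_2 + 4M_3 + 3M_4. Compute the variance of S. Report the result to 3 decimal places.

By independence, var(S) = (-3)²var(M_1) + (1)²var(M_2) + (4)²var(M_3) + (3)²var(M_4)
= (-3)²·2.35 + (1)²·3.65 + (4)²·32 + (3)²·49 = 977.8

977.800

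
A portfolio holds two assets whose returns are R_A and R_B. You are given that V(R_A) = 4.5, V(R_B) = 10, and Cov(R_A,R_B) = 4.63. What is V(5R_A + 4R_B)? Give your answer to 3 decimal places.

457.700

V(5R_A + 4R_B) = (5)²·V(R_A) + (4)²·V(R_B) + 2·(5)·(4)·Cov(R_A,R_B)
= 25·4.5 + 16·10 + 40·4.63 = 457.7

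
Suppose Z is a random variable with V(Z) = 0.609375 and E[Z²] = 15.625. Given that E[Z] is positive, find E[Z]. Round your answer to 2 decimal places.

(E[Z])² = E[Z²] − V(Z) = 15.625 − 0.609375 = 15.015625
E[Z] = √15.015625 = 3.875

3.88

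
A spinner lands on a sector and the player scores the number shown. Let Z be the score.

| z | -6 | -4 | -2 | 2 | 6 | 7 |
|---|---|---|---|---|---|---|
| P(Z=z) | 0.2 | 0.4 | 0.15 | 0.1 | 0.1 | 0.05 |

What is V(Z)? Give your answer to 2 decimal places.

E[Z] = (-6)(0.2) + (-4)(0.4) + (-2)(0.15) + (2)(0.1) + (6)(0.1) + (7)(0.05) = -1.95
E[Z²] = (-6)²(0.2) + (-4)²(0.4) + (-2)²(0.15) + (2)²(0.1) + (6)²(0.1) + (7)²(0.05) = 20.65
V(Z) = E[Z²] − (E[Z])² = 20.65 − (-1.95)² = 16.8475

16.85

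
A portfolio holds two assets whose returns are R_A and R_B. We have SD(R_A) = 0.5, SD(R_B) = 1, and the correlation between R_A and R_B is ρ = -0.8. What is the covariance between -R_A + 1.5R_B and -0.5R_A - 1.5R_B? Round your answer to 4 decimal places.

-2.4250

var(R_A) = (0.5)² = 0.25;  var(R_B) = (1)² = 1
Cov(R_A,R_B) = ρ·SD(R_A)·SD(R_B) = -0.8·0.5·1 = -0.4
Cov(-R_A + 1.5R_B, -0.5R_A - 1.5R_B) = (-1)(-0.5)var(R_A) + (1.5)(-1.5)var(R_B) + [(-1)(-1.5) + (1.5)(-0.5)]Cov(R_A,R_B)
= 0.5·0.25 + -2.25·1 + 0.75·-0.4 = -2.425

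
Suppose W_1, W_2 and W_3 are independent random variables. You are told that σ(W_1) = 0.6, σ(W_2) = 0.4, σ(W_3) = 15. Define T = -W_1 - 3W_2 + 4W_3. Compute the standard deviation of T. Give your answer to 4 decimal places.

60.0150

Var(W_1) = 0.36, Var(W_2) = 0.16, Var(W_3) = 225
By independence, Var(T) = (-1)²Var(W_1) + (-3)²Var(W_2) + (4)²Var(W_3)
= (-1)²·0.36 + (-3)²·0.16 + (4)²·225 = 3601.8
σ(T) = √3601.8 ≈ 60.0150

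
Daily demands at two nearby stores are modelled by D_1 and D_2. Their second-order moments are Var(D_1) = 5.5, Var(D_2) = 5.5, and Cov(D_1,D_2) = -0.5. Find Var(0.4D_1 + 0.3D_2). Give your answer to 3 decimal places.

Var(0.4D_1 + 0.3D_2) = (0.4)²·Var(D_1) + (0.3)²·Var(D_2) + 2·(0.4)·(0.3)·Cov(D_1,D_2)
= 0.16·5.5 + 0.09·5.5 + 0.24·-0.5 = 1.255

1.255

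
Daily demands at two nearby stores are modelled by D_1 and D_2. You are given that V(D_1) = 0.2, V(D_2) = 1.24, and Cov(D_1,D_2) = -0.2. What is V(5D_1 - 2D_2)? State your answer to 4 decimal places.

V(5D_1 - 2D_2) = (5)²·V(D_1) + (-2)²·V(D_2) + 2·(5)·(-2)·Cov(D_1,D_2)
= 25·0.2 + 4·1.24 + -20·-0.2 = 13.96

13.9600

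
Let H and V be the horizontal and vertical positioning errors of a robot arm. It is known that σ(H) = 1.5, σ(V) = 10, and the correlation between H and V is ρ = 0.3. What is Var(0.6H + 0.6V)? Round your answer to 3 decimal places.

40.050

Var(H) = (1.5)² = 2.25;  Var(V) = (10)² = 100
cov(H,V) = ρ·σ(H)·σ(V) = 0.3·1.5·10 = 4.5
Var(0.6H + 0.6V) = (0.6)²·Var(H) + (0.6)²·Var(V) + 2·(0.6)·(0.6)·cov(H,V)
= 0.36·2.25 + 0.36·100 + 0.72·4.5 = 40.05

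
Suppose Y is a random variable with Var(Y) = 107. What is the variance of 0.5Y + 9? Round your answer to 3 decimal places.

26.750

Var(0.5Y + 9) = (0.5)²·Var(Y) = 0.25·107 = 26.75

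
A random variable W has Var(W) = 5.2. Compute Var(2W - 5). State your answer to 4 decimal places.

20.8000

Var(2W - 5) = (2)²·Var(W) = 4·5.2 = 20.8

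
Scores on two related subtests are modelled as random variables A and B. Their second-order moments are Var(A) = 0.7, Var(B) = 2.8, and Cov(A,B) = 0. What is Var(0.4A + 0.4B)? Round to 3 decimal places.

0.560

Var(0.4A + 0.4B) = (0.4)²·Var(A) + (0.4)²·Var(B) + 2·(0.4)·(0.4)·Cov(A,B)
= 0.16·0.7 + 0.16·2.8 + 0.32·0 = 0.56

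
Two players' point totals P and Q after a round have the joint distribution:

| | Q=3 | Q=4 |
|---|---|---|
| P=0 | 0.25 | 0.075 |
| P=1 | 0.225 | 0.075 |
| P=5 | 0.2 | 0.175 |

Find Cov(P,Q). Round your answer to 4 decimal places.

0.2431

E[P] = 2.175,  E[Q] = 3.325
E[PQ] = 7.475
Cov(P,Q) = E[PQ] − E[P]E[Q] = 7.475 − (2.175)(3.325) = 0.243125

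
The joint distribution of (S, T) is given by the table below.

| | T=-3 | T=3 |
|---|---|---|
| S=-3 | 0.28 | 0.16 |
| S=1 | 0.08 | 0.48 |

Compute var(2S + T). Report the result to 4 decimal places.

35.7376

E[S] = -0.76,  E[T] = 0.84,  E[ST] = 2.28
var(S) = 4.52 − (-0.76)² = 3.9424;  var(T) = 9 − (0.84)² = 8.2944
Cov(S,T) = 2.28 − (-0.76)(0.84) = 2.9184
var(2S + T) = (2)²·3.9424 + (1)²·8.2944 + 2·(2)·(1)·2.9184 = 35.7376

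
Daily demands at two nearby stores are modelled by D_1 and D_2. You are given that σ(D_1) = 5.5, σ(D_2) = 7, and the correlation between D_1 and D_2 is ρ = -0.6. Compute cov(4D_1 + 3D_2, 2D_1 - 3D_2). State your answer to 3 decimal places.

V(D_1) = (5.5)² = 30.25;  V(D_2) = (7)² = 49
cov(D_1,D_2) = ρ·σ(D_1)·σ(D_2) = -0.6·5.5·7 = -23.1
cov(4D_1 + 3D_2, 2D_1 - 3D_2) = (4)(2)V(D_1) + (3)(-3)V(D_2) + [(4)(-3) + (3)(2)]cov(D_1,D_2)
= 8·30.25 + -9·49 + -6·-23.1 = -60.4

-60.400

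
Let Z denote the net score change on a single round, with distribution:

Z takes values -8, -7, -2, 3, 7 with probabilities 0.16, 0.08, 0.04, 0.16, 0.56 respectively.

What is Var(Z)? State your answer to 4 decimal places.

E[Z] = (-8)(0.16) + (-7)(0.08) + (-2)(0.04) + (3)(0.16) + (7)(0.56) = 2.48
E[Z²] = (-8)²(0.16) + (-7)²(0.08) + (-2)²(0.04) + (3)²(0.16) + (7)²(0.56) = 43.2
Var(Z) = E[Z²] − (E[Z])² = 43.2 − (2.48)² = 37.0496

37.0496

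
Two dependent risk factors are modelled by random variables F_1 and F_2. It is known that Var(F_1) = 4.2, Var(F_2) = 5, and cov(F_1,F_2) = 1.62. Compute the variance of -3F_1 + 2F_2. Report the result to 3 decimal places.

38.360

Var(-3F_1 + 2F_2) = (-3)²·Var(F_1) + (2)²·Var(F_2) + 2·(-3)·(2)·cov(F_1,F_2)
= 9·4.2 + 4·5 + -12·1.62 = 38.36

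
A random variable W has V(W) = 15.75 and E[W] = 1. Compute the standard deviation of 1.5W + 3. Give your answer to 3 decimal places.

5.953

V(1.5W + 3) = (1.5)²·15.75 = 35.4375
σ(1.5W + 3) = √35.4375 ≈ 5.953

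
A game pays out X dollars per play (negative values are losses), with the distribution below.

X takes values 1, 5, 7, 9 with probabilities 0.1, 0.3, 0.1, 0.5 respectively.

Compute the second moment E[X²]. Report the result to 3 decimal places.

E[X²] = (1)²(0.1) + (5)²(0.3) + (7)²(0.1) + (9)²(0.5) = 53

53.000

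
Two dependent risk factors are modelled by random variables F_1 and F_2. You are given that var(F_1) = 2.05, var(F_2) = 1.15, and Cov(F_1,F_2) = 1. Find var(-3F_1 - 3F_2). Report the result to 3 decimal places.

var(-3F_1 - 3F_2) = (-3)²·var(F_1) + (-3)²·var(F_2) + 2·(-3)·(-3)·Cov(F_1,F_2)
= 9·2.05 + 9·1.15 + 18·1 = 46.8

46.800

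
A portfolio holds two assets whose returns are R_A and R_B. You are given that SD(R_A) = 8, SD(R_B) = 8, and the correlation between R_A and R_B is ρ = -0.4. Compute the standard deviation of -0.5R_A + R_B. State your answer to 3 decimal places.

10.276

var(R_A) = (8)² = 64;  var(R_B) = (8)² = 64
Cov(R_A,R_B) = ρ·SD(R_A)·SD(R_B) = -0.4·8·8 = -25.6
var(-0.5R_A + R_B) = (-0.5)²·var(R_A) + (1)²·var(R_B) + 2·(-0.5)·(1)·Cov(R_A,R_B)
= 0.25·64 + 1·64 + -1·-25.6 = 105.6
SD(-0.5R_A + R_B) = √105.6 ≈ 10.276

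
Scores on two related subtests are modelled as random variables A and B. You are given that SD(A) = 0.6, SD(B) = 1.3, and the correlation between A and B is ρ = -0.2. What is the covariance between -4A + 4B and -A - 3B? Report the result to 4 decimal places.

V(A) = (0.6)² = 0.36;  V(B) = (1.3)² = 1.69
Cov(A,B) = ρ·SD(A)·SD(B) = -0.2·0.6·1.3 = -0.156
Cov(-4A + 4B, -A - 3B) = (-4)(-1)V(A) + (4)(-3)V(B) + [(-4)(-3) + (4)(-1)]Cov(A,B)
= 4·0.36 + -12·1.69 + 8·-0.156 = -20.088

-20.0880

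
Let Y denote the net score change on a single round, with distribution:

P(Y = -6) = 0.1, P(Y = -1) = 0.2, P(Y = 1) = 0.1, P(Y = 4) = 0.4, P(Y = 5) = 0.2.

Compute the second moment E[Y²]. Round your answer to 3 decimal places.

E[Y²] = (-6)²(0.1) + (-1)²(0.2) + (1)²(0.1) + (4)²(0.4) + (5)²(0.2) = 15.3

15.300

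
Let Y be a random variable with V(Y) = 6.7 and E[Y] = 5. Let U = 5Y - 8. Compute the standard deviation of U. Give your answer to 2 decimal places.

V(5Y - 8) = (5)²·6.7 = 167.5
σ(U) = √167.5 ≈ 12.94

12.94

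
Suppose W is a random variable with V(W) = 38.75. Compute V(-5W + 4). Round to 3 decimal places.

V(-5W + 4) = (-5)²·V(W) = 25·38.75 = 968.75

968.750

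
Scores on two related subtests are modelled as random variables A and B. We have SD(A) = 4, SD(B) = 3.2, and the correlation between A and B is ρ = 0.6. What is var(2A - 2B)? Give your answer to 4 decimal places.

43.5200

var(A) = (4)² = 16;  var(B) = (3.2)² = 10.24
Cov(A,B) = ρ·SD(A)·SD(B) = 0.6·4·3.2 = 7.68
var(2A - 2B) = (2)²·var(A) + (-2)²·var(B) + 2·(2)·(-2)·Cov(A,B)
= 4·16 + 4·10.24 + -8·7.68 = 43.52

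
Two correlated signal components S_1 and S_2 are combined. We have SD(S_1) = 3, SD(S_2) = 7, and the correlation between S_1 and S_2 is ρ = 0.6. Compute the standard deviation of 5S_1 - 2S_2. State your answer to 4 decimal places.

Var(S_1) = (3)² = 9;  Var(S_2) = (7)² = 49
cov(S_1,S_2) = ρ·SD(S_1)·SD(S_2) = 0.6·3·7 = 12.6
Var(5S_1 - 2S_2) = (5)²·Var(S_1) + (-2)²·Var(S_2) + 2·(5)·(-2)·cov(S_1,S_2)
= 25·9 + 4·49 + -20·12.6 = 169
SD(5S_1 - 2S_2) = √169 ≈ 13.0000

13.0000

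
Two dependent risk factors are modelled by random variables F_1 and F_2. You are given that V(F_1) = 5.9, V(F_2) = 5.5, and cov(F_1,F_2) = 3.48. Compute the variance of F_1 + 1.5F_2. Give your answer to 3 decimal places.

28.715

V(F_1 + 1.5F_2) = (1)²·V(F_1) + (1.5)²·V(F_2) + 2·(1)·(1.5)·cov(F_1,F_2)
= 1·5.9 + 2.25·5.5 + 3·3.48 = 28.715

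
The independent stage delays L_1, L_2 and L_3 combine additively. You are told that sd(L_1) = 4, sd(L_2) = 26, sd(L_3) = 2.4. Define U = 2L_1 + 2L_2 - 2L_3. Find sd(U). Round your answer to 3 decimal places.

52.830

Var(L_1) = 16, Var(L_2) = 676, Var(L_3) = 5.76
By independence, Var(U) = (2)²Var(L_1) + (2)²Var(L_2) + (-2)²Var(L_3)
= (2)²·16 + (2)²·676 + (-2)²·5.76 = 2791.04
sd(U) = √2791.04 ≈ 52.830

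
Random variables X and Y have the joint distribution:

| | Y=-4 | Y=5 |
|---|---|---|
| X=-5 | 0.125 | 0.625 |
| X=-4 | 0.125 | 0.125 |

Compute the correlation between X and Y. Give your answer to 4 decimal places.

E[X] = -4.75,  E[Y] = 2.75
E[XY] = -13.625
Cov(X,Y) = E[XY] − E[X]E[Y] = -13.625 − (-4.75)(2.75) = -0.5625
Var(X) = 0.1875,  Var(Y) = 15.1875
ρ = -0.5625 / √(0.1875·15.1875) ≈ -0.3333

-0.3333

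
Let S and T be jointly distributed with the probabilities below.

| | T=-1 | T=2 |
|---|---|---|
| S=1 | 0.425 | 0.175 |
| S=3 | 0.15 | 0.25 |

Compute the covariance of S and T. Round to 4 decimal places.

0.4800

E[S] = 1.8,  E[T] = 0.275
E[ST] = 0.975
Cov(S,T) = E[ST] − E[S]E[T] = 0.975 − (1.8)(0.275) = 0.48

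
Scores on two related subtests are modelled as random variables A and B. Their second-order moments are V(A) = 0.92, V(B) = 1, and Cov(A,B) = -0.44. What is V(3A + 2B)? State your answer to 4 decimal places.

7.0000

V(3A + 2B) = (3)²·V(A) + (2)²·V(B) + 2·(3)·(2)·Cov(A,B)
= 9·0.92 + 4·1 + 12·-0.44 = 7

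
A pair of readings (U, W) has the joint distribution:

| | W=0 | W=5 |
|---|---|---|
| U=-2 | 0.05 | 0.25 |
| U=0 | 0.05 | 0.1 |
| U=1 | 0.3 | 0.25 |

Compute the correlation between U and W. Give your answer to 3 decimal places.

E[U] = -0.05,  E[W] = 3
E[UW] = -1.25
Cov(U,W) = E[UW] − E[U]E[W] = -1.25 − (-0.05)(3) = -1.1
V(U) = 1.7475,  V(W) = 6
ρ = -1.1 / √(1.7475·6) ≈ -0.340

-0.340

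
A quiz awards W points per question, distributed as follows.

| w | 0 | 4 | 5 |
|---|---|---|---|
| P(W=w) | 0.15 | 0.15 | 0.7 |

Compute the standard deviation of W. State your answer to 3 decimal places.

E[W] = (0)(0.15) + (4)(0.15) + (5)(0.7) = 4.1
E[W²] = (0)²(0.15) + (4)²(0.15) + (5)²(0.7) = 19.9
Var(W) = E[W²] − (E[W])² = 19.9 − (4.1)² = 3.09
σ(W) = √3.09 ≈ 1.758

1.758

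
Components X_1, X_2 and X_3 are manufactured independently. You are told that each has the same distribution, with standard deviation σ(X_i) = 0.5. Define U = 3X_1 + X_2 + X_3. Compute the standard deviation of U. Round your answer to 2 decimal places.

var(X_i) = (0.5)² = 0.25
By independence, var(U) = (3)²var(X_1) + (1)²var(X_2) + (1)²var(X_3)
= (3)²·0.25 + (1)²·0.25 + (1)²·0.25 = 2.75
σ(U) = √2.75 ≈ 1.66

1.66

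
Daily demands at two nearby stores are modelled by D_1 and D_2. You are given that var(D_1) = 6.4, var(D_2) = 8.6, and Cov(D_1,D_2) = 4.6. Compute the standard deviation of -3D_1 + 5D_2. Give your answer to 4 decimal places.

var(-3D_1 + 5D_2) = (-3)²·var(D_1) + (5)²·var(D_2) + 2·(-3)·(5)·Cov(D_1,D_2)
= 9·6.4 + 25·8.6 + -30·4.6 = 134.6
σ(-3D_1 + 5D_2) = √134.6 ≈ 11.6017

11.6017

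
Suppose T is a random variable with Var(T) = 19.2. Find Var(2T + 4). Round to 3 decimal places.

76.800

Var(2T + 4) = (2)²·Var(T) = 4·19.2 = 76.8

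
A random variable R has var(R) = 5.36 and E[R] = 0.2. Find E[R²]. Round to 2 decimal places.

5.40

E[R²] = var(R) + (E[R])² = 5.36 + (0.2)² = 5.4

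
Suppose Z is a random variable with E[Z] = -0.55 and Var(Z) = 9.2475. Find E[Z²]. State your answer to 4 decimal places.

E[Z²] = Var(Z) + (E[Z])² = 9.2475 + (-0.55)² = 9.55

9.5500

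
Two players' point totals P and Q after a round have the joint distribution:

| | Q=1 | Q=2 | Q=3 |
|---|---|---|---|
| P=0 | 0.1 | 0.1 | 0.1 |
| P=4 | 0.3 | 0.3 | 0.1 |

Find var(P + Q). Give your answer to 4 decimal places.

E[P] = 2.8,  E[Q] = 1.8,  E[PQ] = 4.8
var(P) = 11.2 − (2.8)² = 3.36;  var(Q) = 3.8 − (1.8)² = 0.56
Cov(P,Q) = 4.8 − (2.8)(1.8) = -0.24
var(P + Q) = (1)²·3.36 + (1)²·0.56 + 2·(1)·(1)·-0.24 = 3.44

3.4400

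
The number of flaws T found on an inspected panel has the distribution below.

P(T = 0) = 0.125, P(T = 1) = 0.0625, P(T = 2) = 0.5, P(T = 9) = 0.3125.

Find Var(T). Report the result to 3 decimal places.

E[T] = (0)(0.125) + (1)(0.0625) + (2)(0.5) + (9)(0.3125) = 3.875
E[T²] = (0)²(0.125) + (1)²(0.0625) + (2)²(0.5) + (9)²(0.3125) = 27.375
Var(T) = E[T²] − (E[T])² = 27.375 − (3.875)² = 12.359375

12.359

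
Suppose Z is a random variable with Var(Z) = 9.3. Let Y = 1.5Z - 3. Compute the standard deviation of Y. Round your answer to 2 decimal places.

4.57

Var(1.5Z - 3) = (1.5)²·9.3 = 20.925
sd(Y) = √20.925 ≈ 4.57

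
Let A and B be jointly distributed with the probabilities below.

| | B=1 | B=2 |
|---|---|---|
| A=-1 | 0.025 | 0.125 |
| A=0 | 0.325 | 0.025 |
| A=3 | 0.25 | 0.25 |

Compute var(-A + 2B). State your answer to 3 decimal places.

E[A] = 1.35,  E[B] = 1.4,  E[AB] = 1.975
var(A) = 4.65 − (1.35)² = 2.8275;  var(B) = 2.2 − (1.4)² = 0.24
cov(A,B) = 1.975 − (1.35)(1.4) = 0.085
var(-A + 2B) = (-1)²·2.8275 + (2)²·0.24 + 2·(-1)·(2)·0.085 = 3.4475

3.448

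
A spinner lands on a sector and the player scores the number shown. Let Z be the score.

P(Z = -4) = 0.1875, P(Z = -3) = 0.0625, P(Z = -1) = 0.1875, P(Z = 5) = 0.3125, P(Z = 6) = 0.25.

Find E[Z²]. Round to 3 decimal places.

20.563

E[Z²] = (-4)²(0.1875) + (-3)²(0.0625) + (-1)²(0.1875) + (5)²(0.3125) + (6)²(0.25) = 20.5625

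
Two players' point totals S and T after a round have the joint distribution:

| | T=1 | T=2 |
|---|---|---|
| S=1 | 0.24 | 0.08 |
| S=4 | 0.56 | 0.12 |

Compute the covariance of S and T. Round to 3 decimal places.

-0.048

E[S] = 3.04,  E[T] = 1.2
E[ST] = 3.6
Cov(S,T) = E[ST] − E[S]E[T] = 3.6 − (3.04)(1.2) = -0.048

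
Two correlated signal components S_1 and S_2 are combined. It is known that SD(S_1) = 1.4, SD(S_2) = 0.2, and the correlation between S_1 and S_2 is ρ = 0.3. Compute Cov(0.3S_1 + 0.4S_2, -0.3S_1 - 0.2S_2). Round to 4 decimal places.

V(S_1) = (1.4)² = 1.96;  V(S_2) = (0.2)² = 0.04
Cov(S_1,S_2) = ρ·SD(S_1)·SD(S_2) = 0.3·1.4·0.2 = 0.084
Cov(0.3S_1 + 0.4S_2, -0.3S_1 - 0.2S_2) = (0.3)(-0.3)V(S_1) + (0.4)(-0.2)V(S_2) + [(0.3)(-0.2) + (0.4)(-0.3)]Cov(S_1,S_2)
= -0.09·1.96 + -0.08·0.04 + -0.18·0.084 = -0.19472

-0.1947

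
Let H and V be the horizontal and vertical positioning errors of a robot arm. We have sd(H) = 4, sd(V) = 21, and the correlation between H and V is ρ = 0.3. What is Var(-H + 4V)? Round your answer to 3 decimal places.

Var(H) = (4)² = 16;  Var(V) = (21)² = 441
Cov(H,V) = ρ·sd(H)·sd(V) = 0.3·4·21 = 25.2
Var(-H + 4V) = (-1)²·Var(H) + (4)²·Var(V) + 2·(-1)·(4)·Cov(H,V)
= 1·16 + 16·441 + -8·25.2 = 6870.4

6870.400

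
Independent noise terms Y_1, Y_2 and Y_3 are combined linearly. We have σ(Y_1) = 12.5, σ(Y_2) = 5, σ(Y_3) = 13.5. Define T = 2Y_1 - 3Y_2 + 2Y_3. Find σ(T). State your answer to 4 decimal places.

39.7366

Var(Y_1) = 156.25, Var(Y_2) = 25, Var(Y_3) = 182.25
By independence, Var(T) = (2)²Var(Y_1) + (-3)²Var(Y_2) + (2)²Var(Y_3)
= (2)²·156.25 + (-3)²·25 + (2)²·182.25 = 1579
σ(T) = √1579 ≈ 39.7366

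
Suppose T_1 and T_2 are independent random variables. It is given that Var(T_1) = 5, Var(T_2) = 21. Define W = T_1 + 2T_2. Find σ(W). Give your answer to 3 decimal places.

9.434

By independence, Var(W) = (1)²Var(T_1) + (2)²Var(T_2)
= (1)²·5 + (2)²·21 = 89
σ(W) = √89 ≈ 9.434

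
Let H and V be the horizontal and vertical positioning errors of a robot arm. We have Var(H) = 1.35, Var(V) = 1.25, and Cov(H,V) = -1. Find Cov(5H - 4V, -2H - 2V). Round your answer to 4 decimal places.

Cov(5H - 4V, -2H - 2V) = (5)(-2)Var(H) + (-4)(-2)Var(V) + [(5)(-2) + (-4)(-2)]Cov(H,V)
= -10·1.35 + 8·1.25 + -2·-1 = -1.5

-1.5000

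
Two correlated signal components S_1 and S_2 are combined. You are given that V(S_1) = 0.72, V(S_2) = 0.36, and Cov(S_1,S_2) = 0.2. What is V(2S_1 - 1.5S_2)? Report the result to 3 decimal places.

V(2S_1 - 1.5S_2) = (2)²·V(S_1) + (-1.5)²·V(S_2) + 2·(2)·(-1.5)·Cov(S_1,S_2)
= 4·0.72 + 2.25·0.36 + -6·0.2 = 2.49

2.490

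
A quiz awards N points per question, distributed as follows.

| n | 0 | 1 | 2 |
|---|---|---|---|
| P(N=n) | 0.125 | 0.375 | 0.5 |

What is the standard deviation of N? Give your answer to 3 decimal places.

E[N] = (0)(0.125) + (1)(0.375) + (2)(0.5) = 1.375
E[N²] = (0)²(0.125) + (1)²(0.375) + (2)²(0.5) = 2.375
V(N) = E[N²] − (E[N])² = 2.375 − (1.375)² = 0.484375
SD(N) = √0.484375 ≈ 0.696

0.696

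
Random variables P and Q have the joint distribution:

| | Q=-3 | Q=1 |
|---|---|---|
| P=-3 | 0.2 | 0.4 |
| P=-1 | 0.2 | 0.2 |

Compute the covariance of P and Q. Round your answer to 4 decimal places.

E[P] = -2.2,  E[Q] = -0.6
E[PQ] = 1
Cov(P,Q) = E[PQ] − E[P]E[Q] = 1 − (-2.2)(-0.6) = -0.32

-0.3200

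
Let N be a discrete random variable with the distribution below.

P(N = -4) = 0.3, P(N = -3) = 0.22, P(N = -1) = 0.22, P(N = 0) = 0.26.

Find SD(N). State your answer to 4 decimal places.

1.6351

E[N] = (-4)(0.3) + (-3)(0.22) + (-1)(0.22) + (0)(0.26) = -2.08
E[N²] = (-4)²(0.3) + (-3)²(0.22) + (-1)²(0.22) + (0)²(0.26) = 7
Var(N) = E[N²] − (E[N])² = 7 − (-2.08)² = 2.6736
SD(N) = √2.6736 ≈ 1.6351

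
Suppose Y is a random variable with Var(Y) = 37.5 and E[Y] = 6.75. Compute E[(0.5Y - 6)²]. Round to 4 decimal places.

16.2656

E[0.5Y - 6] = 0.5·6.75 − 6 = -2.625
Var(0.5Y - 6) = (0.5)²·37.5 = 9.375
E[(0.5Y - 6)²] = Var((0.5Y - 6)) + (E[(0.5Y - 6)])² = 9.375 + (-2.625)² = 16.265625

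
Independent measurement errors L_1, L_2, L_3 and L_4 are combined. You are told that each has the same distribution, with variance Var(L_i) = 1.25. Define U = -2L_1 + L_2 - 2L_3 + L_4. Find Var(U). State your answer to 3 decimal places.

By independence, Var(U) = (-2)²Var(L_1) + (1)²Var(L_2) + (-2)²Var(L_3) + (1)²Var(L_4)
= (-2)²·1.25 + (1)²·1.25 + (-2)²·1.25 + (1)²·1.25 = 12.5

12.500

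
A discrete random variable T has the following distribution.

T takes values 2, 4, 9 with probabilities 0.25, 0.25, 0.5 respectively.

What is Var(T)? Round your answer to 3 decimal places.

9.500

E[T] = (2)(0.25) + (4)(0.25) + (9)(0.5) = 6
E[T²] = (2)²(0.25) + (4)²(0.25) + (9)²(0.5) = 45.5
Var(T) = E[T²] − (E[T])² = 45.5 − (6)² = 9.5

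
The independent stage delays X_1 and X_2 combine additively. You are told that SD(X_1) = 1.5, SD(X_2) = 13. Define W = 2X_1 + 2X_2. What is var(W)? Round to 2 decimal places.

var(X_1) = 2.25, var(X_2) = 169
By independence, var(W) = (2)²var(X_1) + (2)²var(X_2)
= (2)²·2.25 + (2)²·169 = 685

685.00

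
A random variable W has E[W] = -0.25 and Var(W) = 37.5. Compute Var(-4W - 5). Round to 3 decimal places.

600.000

Var(-4W - 5) = (-4)²·Var(W) = 16·37.5 = 600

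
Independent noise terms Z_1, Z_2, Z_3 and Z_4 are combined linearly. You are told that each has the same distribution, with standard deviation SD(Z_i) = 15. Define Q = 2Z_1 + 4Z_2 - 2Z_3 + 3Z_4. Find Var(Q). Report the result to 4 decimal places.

7425.0000

Var(Z_i) = (15)² = 225
By independence, Var(Q) = (2)²Var(Z_1) + (4)²Var(Z_2) + (-2)²Var(Z_3) + (3)²Var(Z_4)
= (2)²·225 + (4)²·225 + (-2)²·225 + (3)²·225 = 7425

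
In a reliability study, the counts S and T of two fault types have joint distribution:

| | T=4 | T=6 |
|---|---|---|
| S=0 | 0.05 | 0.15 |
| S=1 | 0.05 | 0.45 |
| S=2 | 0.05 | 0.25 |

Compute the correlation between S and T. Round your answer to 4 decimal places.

0.0600

E[S] = 1.1,  E[T] = 5.7
E[ST] = 6.3
Cov(S,T) = E[ST] − E[S]E[T] = 6.3 − (1.1)(5.7) = 0.03
V(S) = 0.49,  V(T) = 0.51
ρ = 0.03 / √(0.49·0.51) ≈ 0.0600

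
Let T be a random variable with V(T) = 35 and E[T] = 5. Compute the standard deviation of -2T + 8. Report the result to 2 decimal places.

V(-2T + 8) = (-2)²·35 = 140
σ(-2T + 8) = √140 ≈ 11.83

11.83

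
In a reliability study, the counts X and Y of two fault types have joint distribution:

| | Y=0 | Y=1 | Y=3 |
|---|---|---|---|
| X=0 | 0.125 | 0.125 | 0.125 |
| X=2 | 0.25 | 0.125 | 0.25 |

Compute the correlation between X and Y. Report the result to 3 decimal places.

E[X] = 1.25,  E[Y] = 1.375
E[XY] = 1.75
cov(X,Y) = E[XY] − E[X]E[Y] = 1.75 − (1.25)(1.375) = 0.03125
V(X) = 0.9375,  V(Y) = 1.734375
ρ = 0.03125 / √(0.9375·1.734375) ≈ 0.025

0.025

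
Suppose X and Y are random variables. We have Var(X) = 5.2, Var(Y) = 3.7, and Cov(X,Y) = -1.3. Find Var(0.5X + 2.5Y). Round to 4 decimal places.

Var(0.5X + 2.5Y) = (0.5)²·Var(X) + (2.5)²·Var(Y) + 2·(0.5)·(2.5)·Cov(X,Y)
= 0.25·5.2 + 6.25·3.7 + 2.5·-1.3 = 21.175

21.1750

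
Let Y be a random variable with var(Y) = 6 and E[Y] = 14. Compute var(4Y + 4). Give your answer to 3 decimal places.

var(4Y + 4) = (4)²·var(Y) = 16·6 = 96

96.000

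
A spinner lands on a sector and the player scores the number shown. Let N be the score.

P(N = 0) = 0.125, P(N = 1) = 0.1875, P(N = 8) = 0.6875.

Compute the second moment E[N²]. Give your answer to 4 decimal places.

E[N²] = (0)²(0.125) + (1)²(0.1875) + (8)²(0.6875) = 44.1875

44.1875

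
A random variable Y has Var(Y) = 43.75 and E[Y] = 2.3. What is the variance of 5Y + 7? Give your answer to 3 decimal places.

1093.750

Var(5Y + 7) = (5)²·Var(Y) = 25·43.75 = 1093.75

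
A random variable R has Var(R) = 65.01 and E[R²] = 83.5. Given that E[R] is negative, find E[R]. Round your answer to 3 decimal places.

(E[R])² = E[R²] − Var(R) = 83.5 − 65.01 = 18.49
E[R] = −√18.49 = -4.3

-4.300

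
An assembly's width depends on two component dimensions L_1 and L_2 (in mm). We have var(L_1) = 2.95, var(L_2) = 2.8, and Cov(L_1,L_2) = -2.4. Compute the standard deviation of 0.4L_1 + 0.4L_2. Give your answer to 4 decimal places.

0.3899

var(0.4L_1 + 0.4L_2) = (0.4)²·var(L_1) + (0.4)²·var(L_2) + 2·(0.4)·(0.4)·Cov(L_1,L_2)
= 0.16·2.95 + 0.16·2.8 + 0.32·-2.4 = 0.152
SD(0.4L_1 + 0.4L_2) = √0.152 ≈ 0.3899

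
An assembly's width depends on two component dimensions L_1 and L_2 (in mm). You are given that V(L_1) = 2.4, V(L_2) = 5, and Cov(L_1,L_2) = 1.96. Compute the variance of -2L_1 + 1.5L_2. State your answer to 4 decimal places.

9.0900

V(-2L_1 + 1.5L_2) = (-2)²·V(L_1) + (1.5)²·V(L_2) + 2·(-2)·(1.5)·Cov(L_1,L_2)
= 4·2.4 + 2.25·5 + -6·1.96 = 9.09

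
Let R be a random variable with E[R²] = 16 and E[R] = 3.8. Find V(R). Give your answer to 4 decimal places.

V(R) = 16 − (3.8)² = 1.56

1.5600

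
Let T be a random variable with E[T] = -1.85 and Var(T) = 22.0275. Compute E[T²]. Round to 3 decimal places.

25.450

E[T²] = Var(T) + (E[T])² = 22.0275 + (-1.85)² = 25.45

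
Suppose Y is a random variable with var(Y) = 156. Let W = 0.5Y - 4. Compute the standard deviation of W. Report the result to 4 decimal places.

var(0.5Y - 4) = (0.5)²·156 = 39
σ(W) = √39 ≈ 6.2450

6.2450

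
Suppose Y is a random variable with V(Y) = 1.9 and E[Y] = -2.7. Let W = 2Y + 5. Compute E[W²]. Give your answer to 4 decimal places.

7.7600

E[2Y + 5] = 2·-2.7 + 5 = -0.4
V(2Y + 5) = (2)²·1.9 = 7.6
E[W²] = V(W) + (E[W])² = 7.6 + (-0.4)² = 7.76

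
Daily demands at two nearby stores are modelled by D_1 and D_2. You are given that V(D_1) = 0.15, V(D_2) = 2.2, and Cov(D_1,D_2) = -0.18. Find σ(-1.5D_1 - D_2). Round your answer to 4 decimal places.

1.4133

V(-1.5D_1 - D_2) = (-1.5)²·V(D_1) + (-1)²·V(D_2) + 2·(-1.5)·(-1)·Cov(D_1,D_2)
= 2.25·0.15 + 1·2.2 + 3·-0.18 = 1.9975
σ(-1.5D_1 - D_2) = √1.9975 ≈ 1.4133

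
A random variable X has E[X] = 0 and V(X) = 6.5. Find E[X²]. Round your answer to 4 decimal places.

E[X²] = V(X) + (E[X])² = 6.5 + (0)² = 6.5

6.5000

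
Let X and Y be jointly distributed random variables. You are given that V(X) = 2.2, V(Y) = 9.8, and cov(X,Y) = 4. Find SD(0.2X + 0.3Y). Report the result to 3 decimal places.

V(0.2X + 0.3Y) = (0.2)²·V(X) + (0.3)²·V(Y) + 2·(0.2)·(0.3)·cov(X,Y)
= 0.04·2.2 + 0.09·9.8 + 0.12·4 = 1.45
SD(0.2X + 0.3Y) = √1.45 ≈ 1.204

1.204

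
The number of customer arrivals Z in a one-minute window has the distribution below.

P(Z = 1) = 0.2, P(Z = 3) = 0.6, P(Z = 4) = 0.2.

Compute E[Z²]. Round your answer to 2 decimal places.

E[Z²] = (1)²(0.2) + (3)²(0.6) + (4)²(0.2) = 8.8

8.80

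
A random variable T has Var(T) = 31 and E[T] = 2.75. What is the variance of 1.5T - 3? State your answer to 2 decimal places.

69.75

Var(1.5T - 3) = (1.5)²·Var(T) = 2.25·31 = 69.75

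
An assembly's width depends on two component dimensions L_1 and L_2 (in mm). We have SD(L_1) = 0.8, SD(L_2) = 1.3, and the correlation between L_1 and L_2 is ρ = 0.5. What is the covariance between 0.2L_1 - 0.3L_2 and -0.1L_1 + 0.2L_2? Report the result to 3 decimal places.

-0.078

var(L_1) = (0.8)² = 0.64;  var(L_2) = (1.3)² = 1.69
Cov(L_1,L_2) = ρ·SD(L_1)·SD(L_2) = 0.5·0.8·1.3 = 0.52
Cov(0.2L_1 - 0.3L_2, -0.1L_1 + 0.2L_2) = (0.2)(-0.1)var(L_1) + (-0.3)(0.2)var(L_2) + [(0.2)(0.2) + (-0.3)(-0.1)]Cov(L_1,L_2)
= -0.02·0.64 + -0.06·1.69 + 0.07·0.52 = -0.0778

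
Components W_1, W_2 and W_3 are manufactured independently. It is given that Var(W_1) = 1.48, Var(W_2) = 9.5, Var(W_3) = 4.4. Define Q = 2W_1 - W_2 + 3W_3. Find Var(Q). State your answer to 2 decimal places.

55.02

By independence, Var(Q) = (2)²Var(W_1) + (-1)²Var(W_2) + (3)²Var(W_3)
= (2)²·1.48 + (-1)²·9.5 + (3)²·4.4 = 55.02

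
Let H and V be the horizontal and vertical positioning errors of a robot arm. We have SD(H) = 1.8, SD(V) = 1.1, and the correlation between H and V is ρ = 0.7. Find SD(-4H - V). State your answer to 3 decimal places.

Var(H) = (1.8)² = 3.24;  Var(V) = (1.1)² = 1.21
cov(H,V) = ρ·SD(H)·SD(V) = 0.7·1.8·1.1 = 1.386
Var(-4H - V) = (-4)²·Var(H) + (-1)²·Var(V) + 2·(-4)·(-1)·cov(H,V)
= 16·3.24 + 1·1.21 + 8·1.386 = 64.138
SD(-4H - V) = √64.138 ≈ 8.009

8.009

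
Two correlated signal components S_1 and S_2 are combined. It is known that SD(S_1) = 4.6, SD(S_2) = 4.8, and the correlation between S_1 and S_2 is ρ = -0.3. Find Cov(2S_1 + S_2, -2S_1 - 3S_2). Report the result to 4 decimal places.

Var(S_1) = (4.6)² = 21.16;  Var(S_2) = (4.8)² = 23.04
Cov(S_1,S_2) = ρ·SD(S_1)·SD(S_2) = -0.3·4.6·4.8 = -6.624
Cov(2S_1 + S_2, -2S_1 - 3S_2) = (2)(-2)Var(S_1) + (1)(-3)Var(S_2) + [(2)(-3) + (1)(-2)]Cov(S_1,S_2)
= -4·21.16 + -3·23.04 + -8·-6.624 = -100.768

-100.7680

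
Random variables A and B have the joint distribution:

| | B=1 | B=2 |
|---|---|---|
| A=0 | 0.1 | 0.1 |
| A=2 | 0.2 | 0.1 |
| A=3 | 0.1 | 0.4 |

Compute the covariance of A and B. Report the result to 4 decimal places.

E[A] = 2.1,  E[B] = 1.6
E[AB] = 3.5
cov(A,B) = E[AB] − E[A]E[B] = 3.5 − (2.1)(1.6) = 0.14

0.1400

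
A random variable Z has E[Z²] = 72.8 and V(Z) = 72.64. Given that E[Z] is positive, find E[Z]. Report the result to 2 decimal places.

0.40

(E[Z])² = E[Z²] − V(Z) = 72.8 − 72.64 = 0.16
E[Z] = √0.16 = 0.4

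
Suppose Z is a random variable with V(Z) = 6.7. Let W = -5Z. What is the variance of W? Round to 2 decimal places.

V(-5Z) = (-5)²·V(Z) = 25·6.7 = 167.5

167.50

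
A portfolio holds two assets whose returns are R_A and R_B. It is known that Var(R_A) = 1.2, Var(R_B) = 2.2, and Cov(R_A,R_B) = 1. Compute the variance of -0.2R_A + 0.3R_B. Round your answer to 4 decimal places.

0.1260

Var(-0.2R_A + 0.3R_B) = (-0.2)²·Var(R_A) + (0.3)²·Var(R_B) + 2·(-0.2)·(0.3)·Cov(R_A,R_B)
= 0.04·1.2 + 0.09·2.2 + -0.12·1 = 0.126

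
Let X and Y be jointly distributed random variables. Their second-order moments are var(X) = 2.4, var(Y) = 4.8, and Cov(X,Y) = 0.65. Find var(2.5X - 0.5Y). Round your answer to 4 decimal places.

var(2.5X - 0.5Y) = (2.5)²·var(X) + (-0.5)²·var(Y) + 2·(2.5)·(-0.5)·Cov(X,Y)
= 6.25·2.4 + 0.25·4.8 + -2.5·0.65 = 14.575

14.5750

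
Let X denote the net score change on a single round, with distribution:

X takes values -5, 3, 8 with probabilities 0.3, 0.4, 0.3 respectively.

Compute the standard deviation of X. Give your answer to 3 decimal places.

5.088

E[X] = (-5)(0.3) + (3)(0.4) + (8)(0.3) = 2.1
E[X²] = (-5)²(0.3) + (3)²(0.4) + (8)²(0.3) = 30.3
V(X) = E[X²] − (E[X])² = 30.3 − (2.1)² = 25.89
sd(X) = √25.89 ≈ 5.088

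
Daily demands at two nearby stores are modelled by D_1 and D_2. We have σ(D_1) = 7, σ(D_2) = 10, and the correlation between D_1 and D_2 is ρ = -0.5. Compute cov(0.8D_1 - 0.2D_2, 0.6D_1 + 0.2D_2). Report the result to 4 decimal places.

var(D_1) = (7)² = 49;  var(D_2) = (10)² = 100
cov(D_1,D_2) = ρ·σ(D_1)·σ(D_2) = -0.5·7·10 = -35
cov(0.8D_1 - 0.2D_2, 0.6D_1 + 0.2D_2) = (0.8)(0.6)var(D_1) + (-0.2)(0.2)var(D_2) + [(0.8)(0.2) + (-0.2)(0.6)]cov(D_1,D_2)
= 0.48·49 + -0.04·100 + 0.04·-35 = 18.12

18.1200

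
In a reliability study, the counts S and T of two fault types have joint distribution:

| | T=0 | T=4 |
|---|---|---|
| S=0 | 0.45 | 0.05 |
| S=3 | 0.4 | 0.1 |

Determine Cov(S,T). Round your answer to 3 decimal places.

E[S] = 1.5,  E[T] = 0.6
E[ST] = 1.2
Cov(S,T) = E[ST] − E[S]E[T] = 1.2 − (1.5)(0.6) = 0.3

0.300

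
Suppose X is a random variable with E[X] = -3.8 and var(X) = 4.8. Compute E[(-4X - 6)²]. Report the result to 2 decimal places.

E[-4X - 6] = -4·-3.8 − 6 = 9.2
var(-4X - 6) = (-4)²·4.8 = 76.8
E[(-4X - 6)²] = var((-4X - 6)) + (E[(-4X - 6)])² = 76.8 + (9.2)² = 161.44

161.44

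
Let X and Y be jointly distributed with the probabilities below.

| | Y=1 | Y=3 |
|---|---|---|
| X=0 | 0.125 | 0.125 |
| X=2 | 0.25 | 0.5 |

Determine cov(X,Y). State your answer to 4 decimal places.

0.1250

E[X] = 1.5,  E[Y] = 2.25
E[XY] = 3.5
cov(X,Y) = E[XY] − E[X]E[Y] = 3.5 − (1.5)(2.25) = 0.125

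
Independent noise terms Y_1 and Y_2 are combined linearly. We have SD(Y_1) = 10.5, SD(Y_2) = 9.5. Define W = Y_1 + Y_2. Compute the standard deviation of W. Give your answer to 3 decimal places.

Var(Y_1) = 110.25, Var(Y_2) = 90.25
By independence, Var(W) = (1)²Var(Y_1) + (1)²Var(Y_2)
= (1)²·110.25 + (1)²·90.25 = 200.5
SD(W) = √200.5 ≈ 14.160

14.160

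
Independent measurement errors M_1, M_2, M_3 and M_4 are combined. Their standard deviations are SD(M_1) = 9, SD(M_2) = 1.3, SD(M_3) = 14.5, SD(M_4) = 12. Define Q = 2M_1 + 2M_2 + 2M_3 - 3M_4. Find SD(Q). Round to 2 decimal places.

Var(M_1) = 81, Var(M_2) = 1.69, Var(M_3) = 210.25, Var(M_4) = 144
By independence, Var(Q) = (2)²Var(M_1) + (2)²Var(M_2) + (2)²Var(M_3) + (-3)²Var(M_4)
= (2)²·81 + (2)²·1.69 + (2)²·210.25 + (-3)²·144 = 2467.76
SD(Q) = √2467.76 ≈ 49.68

49.68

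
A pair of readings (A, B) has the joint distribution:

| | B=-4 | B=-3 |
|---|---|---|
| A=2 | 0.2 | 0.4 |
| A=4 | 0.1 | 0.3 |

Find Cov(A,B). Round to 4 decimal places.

0.0400

E[A] = 2.8,  E[B] = -3.3
E[AB] = -9.2
Cov(A,B) = E[AB] − E[A]E[B] = -9.2 − (2.8)(-3.3) = 0.04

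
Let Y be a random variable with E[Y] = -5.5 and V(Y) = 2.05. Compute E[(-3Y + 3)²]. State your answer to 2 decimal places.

398.70

E[-3Y + 3] = -3·-5.5 + 3 = 19.5
V(-3Y + 3) = (-3)²·2.05 = 18.45
E[(-3Y + 3)²] = V((-3Y + 3)) + (E[(-3Y + 3)])² = 18.45 + (19.5)² = 398.7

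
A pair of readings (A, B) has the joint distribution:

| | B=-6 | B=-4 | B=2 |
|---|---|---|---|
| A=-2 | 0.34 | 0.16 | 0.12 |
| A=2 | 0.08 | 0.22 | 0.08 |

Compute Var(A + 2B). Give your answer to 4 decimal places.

41.7024

E[A] = -0.48,  E[B] = -3.64,  E[AB] = 2.48
Var(A) = 4 − (-0.48)² = 3.7696;  Var(B) = 22 − (-3.64)² = 8.7504
cov(A,B) = 2.48 − (-0.48)(-3.64) = 0.7328
Var(A + 2B) = (1)²·3.7696 + (2)²·8.7504 + 2·(1)·(2)·0.7328 = 41.7024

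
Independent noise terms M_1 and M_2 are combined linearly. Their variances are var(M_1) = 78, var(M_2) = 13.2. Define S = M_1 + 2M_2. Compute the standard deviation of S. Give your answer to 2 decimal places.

11.44

By independence, var(S) = (1)²var(M_1) + (2)²var(M_2)
= (1)²·78 + (2)²·13.2 = 130.8
sd(S) = √130.8 ≈ 11.44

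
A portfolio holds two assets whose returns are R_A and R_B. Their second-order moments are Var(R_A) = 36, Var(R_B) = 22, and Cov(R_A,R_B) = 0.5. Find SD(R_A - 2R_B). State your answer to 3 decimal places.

11.045

Var(R_A - 2R_B) = (1)²·Var(R_A) + (-2)²·Var(R_B) + 2·(1)·(-2)·Cov(R_A,R_B)
= 1·36 + 4·22 + -4·0.5 = 122
SD(R_A - 2R_B) = √122 ≈ 11.045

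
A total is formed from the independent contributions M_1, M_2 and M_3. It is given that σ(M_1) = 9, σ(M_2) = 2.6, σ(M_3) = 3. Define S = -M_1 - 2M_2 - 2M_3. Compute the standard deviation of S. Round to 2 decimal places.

12.00

var(M_1) = 81, var(M_2) = 6.76, var(M_3) = 9
By independence, var(S) = (-1)²var(M_1) + (-2)²var(M_2) + (-2)²var(M_3)
= (-1)²·81 + (-2)²·6.76 + (-2)²·9 = 144.04
σ(S) = √144.04 ≈ 12.00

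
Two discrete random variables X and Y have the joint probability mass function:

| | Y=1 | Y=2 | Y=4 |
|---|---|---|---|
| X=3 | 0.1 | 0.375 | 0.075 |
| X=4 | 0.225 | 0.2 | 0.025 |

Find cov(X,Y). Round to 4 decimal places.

E[X] = 3.45,  E[Y] = 1.875
E[XY] = 6.35
cov(X,Y) = E[XY] − E[X]E[Y] = 6.35 − (3.45)(1.875) = -0.11875

-0.1188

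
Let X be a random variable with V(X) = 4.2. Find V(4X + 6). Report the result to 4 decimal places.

67.2000

V(4X + 6) = (4)²·V(X) = 16·4.2 = 67.2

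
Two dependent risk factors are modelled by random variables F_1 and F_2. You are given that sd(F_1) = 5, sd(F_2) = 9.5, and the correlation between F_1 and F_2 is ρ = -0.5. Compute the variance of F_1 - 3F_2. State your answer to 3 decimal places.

979.750

Var(F_1) = (5)² = 25;  Var(F_2) = (9.5)² = 90.25
cov(F_1,F_2) = ρ·sd(F_1)·sd(F_2) = -0.5·5·9.5 = -23.75
Var(F_1 - 3F_2) = (1)²·Var(F_1) + (-3)²·Var(F_2) + 2·(1)·(-3)·cov(F_1,F_2)
= 1·25 + 9·90.25 + -6·-23.75 = 979.75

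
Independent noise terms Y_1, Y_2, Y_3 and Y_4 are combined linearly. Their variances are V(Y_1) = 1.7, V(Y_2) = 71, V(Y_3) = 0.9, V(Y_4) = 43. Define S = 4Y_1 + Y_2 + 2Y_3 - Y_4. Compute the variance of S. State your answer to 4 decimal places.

By independence, V(S) = (4)²V(Y_1) + (1)²V(Y_2) + (2)²V(Y_3) + (-1)²V(Y_4)
= (4)²·1.7 + (1)²·71 + (2)²·0.9 + (-1)²·43 = 144.8

144.8000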